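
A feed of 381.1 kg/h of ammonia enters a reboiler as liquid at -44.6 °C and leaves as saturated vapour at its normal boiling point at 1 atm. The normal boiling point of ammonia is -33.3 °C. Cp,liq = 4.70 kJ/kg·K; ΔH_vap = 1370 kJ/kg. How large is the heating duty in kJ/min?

Q = 9040 kJ/min

liquid -44.6→-33.3 °C: 53.11 kJ/kg
vaporisation at -33.3 °C: 1370 kJ/kg
Δh = 53.11 + 1370 = 1423.1 kJ/kg
Q = ṁ·Δh = 381.1 kg/h × 1423.1 kJ/kg = 542350 kJ/h
|Q| = 150.65 kW = 9039.1 kJ/min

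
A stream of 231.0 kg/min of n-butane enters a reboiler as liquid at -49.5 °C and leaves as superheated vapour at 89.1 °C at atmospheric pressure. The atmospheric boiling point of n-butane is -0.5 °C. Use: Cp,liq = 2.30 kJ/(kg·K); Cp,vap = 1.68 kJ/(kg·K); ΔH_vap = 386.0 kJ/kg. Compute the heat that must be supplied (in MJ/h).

Q = 9000 MJ/h

liquid -49.5→-0.5 °C: 112.7 kJ/kg
vaporisation at -0.5 °C: 386 kJ/kg
vapour -0.5→89.1 °C: 150.53 kJ/kg
Δh = 112.7 + 386 + 150.53 = 649.23 kJ/kg
Q = ṁ·Δh = 231.0 kg/min × 649.23 kJ/kg = 149970 kJ/min
|Q| = 2499.5 kW = 8998.3 MJ/h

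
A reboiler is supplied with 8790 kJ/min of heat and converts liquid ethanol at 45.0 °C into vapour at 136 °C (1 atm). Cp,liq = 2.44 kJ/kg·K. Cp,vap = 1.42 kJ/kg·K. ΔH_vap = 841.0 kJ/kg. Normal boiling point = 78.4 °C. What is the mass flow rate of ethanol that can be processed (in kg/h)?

Δh = 2.44×(78.4−45.0) + 841.0 + 1.42×(136−78.4) = 1004.3 kJ/kg
Q = 8790 kJ/min = 146.5 kJ/s = 527400 kJ/h
ṁ = Q/Δh = 527400 / 1004.3 = 525.15 kg/h

ṁ = 525 kg/h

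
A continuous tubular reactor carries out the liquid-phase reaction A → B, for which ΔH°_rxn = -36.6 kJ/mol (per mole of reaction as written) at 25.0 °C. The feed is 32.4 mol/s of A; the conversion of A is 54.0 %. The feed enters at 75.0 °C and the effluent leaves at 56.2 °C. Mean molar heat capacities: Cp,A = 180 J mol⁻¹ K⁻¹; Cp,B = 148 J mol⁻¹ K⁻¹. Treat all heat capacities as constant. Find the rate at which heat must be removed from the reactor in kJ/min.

Extent of reaction ξ = 0.540 × 32.4 = 17.496 mol/s
Reaction term: ξ·ΔH°_rxn = 17.496 × -36.6 = -640.35 kJ/s
Sensible, feed 75.0→25 °C: -291.6 kJ/s
Outlet flows (mol/s): A 14.904, B 17.496
Sensible, products 25→56.2 °C: 164.49 kJ/s
Q = ΔH = -767.46 kJ/s = -767.46 kW
Heat removed = 46048 kJ/min

Q_out = 46000 kJ/min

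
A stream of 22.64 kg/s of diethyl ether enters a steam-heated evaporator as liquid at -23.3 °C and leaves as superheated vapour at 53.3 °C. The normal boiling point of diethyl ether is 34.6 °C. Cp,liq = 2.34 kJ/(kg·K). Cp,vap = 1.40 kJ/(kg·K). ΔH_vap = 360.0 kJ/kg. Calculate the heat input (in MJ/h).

liquid -23.3→34.6 °C: 135.49 kJ/kg
vaporisation at 34.6 °C: 360 kJ/kg
vapour 34.6→53.3 °C: 26.18 kJ/kg
Δh = 135.49 + 360 + 26.18 = 521.67 kJ/kg
Q = ṁ·Δh = 22.64 kg/s × 521.67 kJ/kg = 11811 kJ/s
|Q| = 11811 kW = 42518 MJ/h

Q = 42500 MJ/h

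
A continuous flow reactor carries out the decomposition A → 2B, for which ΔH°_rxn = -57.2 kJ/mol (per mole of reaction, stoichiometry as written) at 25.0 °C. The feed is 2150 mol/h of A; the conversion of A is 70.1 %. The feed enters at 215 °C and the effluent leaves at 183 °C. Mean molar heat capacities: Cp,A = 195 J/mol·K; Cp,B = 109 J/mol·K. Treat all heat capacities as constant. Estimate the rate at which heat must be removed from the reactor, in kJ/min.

Q_out = 1570 kJ/min

Extent of reaction ξ = 0.701 × 2150 = 1507.1 mol/h
Reaction term: ξ·ΔH°_rxn = 1507.1 × -57.2 = -86209 kJ/h
Sensible, feed 215→25 °C: -79658 kJ/h
Outlet flows (mol/h): A 642.85, B 3014.3
Sensible, products 25→183 °C: 71718 kJ/h
Q = ΔH = -94148 kJ/h = -26.152 kW
Heat removed = 1569.1 kJ/min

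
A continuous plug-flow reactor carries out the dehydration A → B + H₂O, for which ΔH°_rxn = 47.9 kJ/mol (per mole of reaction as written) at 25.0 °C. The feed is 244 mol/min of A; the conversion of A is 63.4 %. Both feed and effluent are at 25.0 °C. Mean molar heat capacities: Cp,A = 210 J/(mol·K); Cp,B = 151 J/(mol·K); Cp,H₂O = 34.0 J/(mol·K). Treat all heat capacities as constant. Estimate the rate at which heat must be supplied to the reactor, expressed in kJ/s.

Q_in = 123 kJ/s

Extent of reaction ξ = 0.634 × 244 = 154.7 mol/min
Reaction term: ξ·ΔH°_rxn = 154.7 × 47.9 = 7409.9 kJ/min
Q = ΔH = 7409.9 kJ/min = 123.5 kW
Heat supplied = 123.5 kJ/s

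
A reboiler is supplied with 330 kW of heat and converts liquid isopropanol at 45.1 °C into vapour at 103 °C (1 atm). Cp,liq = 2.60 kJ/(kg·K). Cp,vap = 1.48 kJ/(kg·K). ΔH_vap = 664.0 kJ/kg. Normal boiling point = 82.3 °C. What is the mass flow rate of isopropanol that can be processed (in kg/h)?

ṁ = 1500 kg/h

Δh = 2.60×(82.3−45.1) + 664.0 + 1.48×(103−82.3) = 791.36 kJ/kg
Q = 330 kW = 330 kJ/s = 1.188e+06 kJ/h
ṁ = Q/Δh = 1.188e+06 / 791.36 = 1501.2 kg/h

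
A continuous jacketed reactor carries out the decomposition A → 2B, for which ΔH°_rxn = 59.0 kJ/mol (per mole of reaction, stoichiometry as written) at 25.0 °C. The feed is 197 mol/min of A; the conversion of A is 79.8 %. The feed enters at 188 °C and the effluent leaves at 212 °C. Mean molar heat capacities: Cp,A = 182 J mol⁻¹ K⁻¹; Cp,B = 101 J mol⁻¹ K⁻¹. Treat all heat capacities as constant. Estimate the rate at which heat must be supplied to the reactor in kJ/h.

Extent of reaction ξ = 0.798 × 197 = 157.21 mol/min
Reaction term: ξ·ΔH°_rxn = 157.21 × 59.0 = 9275.2 kJ/min
Sensible, feed 188→25 °C: -5844.2 kJ/min
Outlet flows (mol/min): A 39.794, B 314.41
Sensible, products 25→212 °C: 7292.6 kJ/min
Q = ΔH = 10724 kJ/min = 178.73 kW
Heat supplied = 643420 kJ/h

Q_in = 643000 kJ/h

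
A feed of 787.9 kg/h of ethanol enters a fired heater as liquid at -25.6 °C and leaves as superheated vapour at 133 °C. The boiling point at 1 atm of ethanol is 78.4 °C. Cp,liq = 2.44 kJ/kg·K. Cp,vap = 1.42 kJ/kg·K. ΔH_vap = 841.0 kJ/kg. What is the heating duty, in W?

Q = 257000 W

liquid -25.6→78.4 °C: 253.76 kJ/kg
vaporisation at 78.4 °C: 841 kJ/kg
vapour 78.4→133 °C: 77.532 kJ/kg
Δh = 253.76 + 841 + 77.532 = 1172.3 kJ/kg
Q = ṁ·Δh = 787.9 kg/h × 1172.3 kJ/kg = 923650 kJ/h
|Q| = 256.57 kW = 256570 W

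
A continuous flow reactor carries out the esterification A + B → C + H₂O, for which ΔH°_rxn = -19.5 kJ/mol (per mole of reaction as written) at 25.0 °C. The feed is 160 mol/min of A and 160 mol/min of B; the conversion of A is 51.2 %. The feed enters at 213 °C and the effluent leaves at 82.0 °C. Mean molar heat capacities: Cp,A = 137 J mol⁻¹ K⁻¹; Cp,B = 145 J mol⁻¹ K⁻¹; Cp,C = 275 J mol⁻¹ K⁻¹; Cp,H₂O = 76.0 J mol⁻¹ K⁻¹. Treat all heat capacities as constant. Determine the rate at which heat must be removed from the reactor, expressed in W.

Extent of reaction ξ = 0.512 × 160 = 81.92 mol/min
Reaction term: ξ·ΔH°_rxn = 81.92 × -19.5 = -1597.4 kJ/min
Sensible, feed 213→25 °C: -8482.6 kJ/min
Outlet flows (mol/min): A 78.08, B 78.08, C 81.92, H₂O 81.92
Sensible, products 25→82.0 °C: 2894 kJ/min
Q = ΔH = -7186 kJ/min = -119.77 kW
Heat removed = 119770 W

Q_out = 120000 W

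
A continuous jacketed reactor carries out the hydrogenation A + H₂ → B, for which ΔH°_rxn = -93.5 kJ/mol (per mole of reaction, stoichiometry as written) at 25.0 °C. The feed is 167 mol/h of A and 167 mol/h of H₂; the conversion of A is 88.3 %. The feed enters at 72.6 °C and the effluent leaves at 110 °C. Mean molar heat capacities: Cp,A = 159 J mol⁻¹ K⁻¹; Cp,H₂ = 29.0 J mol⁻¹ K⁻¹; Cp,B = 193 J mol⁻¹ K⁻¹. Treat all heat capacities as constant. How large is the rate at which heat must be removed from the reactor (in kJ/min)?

Q_out = 209 kJ/min

Extent of reaction ξ = 0.883 × 167 = 147.46 mol/h
Reaction term: ξ·ΔH°_rxn = 147.46 × -93.5 = -13788 kJ/h
Sensible, feed 72.6→25 °C: -1494.4 kJ/h
Outlet flows (mol/h): A 19.539, H₂ 19.539, B 147.46
Sensible, products 25→110 °C: 2731.3 kJ/h
Q = ΔH = -12551 kJ/h = -3.4863 kW
Heat removed = 209.18 kJ/min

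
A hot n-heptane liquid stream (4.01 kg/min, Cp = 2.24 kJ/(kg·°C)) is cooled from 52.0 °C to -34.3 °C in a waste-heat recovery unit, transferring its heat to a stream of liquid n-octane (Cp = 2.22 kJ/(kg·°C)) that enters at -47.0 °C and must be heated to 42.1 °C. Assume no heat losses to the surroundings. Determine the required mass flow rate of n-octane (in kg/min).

ṁ_c = 3.92 kg/min

Heat released by hot stream: Q = 4.01 × 2.24 × (52.0 − -34.3) = 775.18 kJ/min
Energy balance on cold side (adiabatic exchanger): Q = ṁ_c·Cp_c·(T_c,out − T_c,in)
ṁ_c = 775.18 / [2.22 × (42.1 − -47.0)] = 3.919 kg/min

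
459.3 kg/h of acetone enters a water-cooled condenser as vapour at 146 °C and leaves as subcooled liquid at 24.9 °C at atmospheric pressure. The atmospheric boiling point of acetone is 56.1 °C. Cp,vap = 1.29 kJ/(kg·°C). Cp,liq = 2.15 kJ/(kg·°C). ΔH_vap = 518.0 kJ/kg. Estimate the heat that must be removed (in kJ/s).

vapour 146→56.1 °C: -115.97 kJ/kg
condensation at 56.1 °C: -518 kJ/kg
liquid 56.1→24.9 °C: -67.08 kJ/kg
Δh = -115.97 + -518 + -67.08 = -701.05 kJ/kg
Q = ṁ·Δh = 459.3 kg/h × -701.05 kJ/kg = -321990 kJ/h
|Q| = 89.442 kW

Q_c = 89.4 kJ/s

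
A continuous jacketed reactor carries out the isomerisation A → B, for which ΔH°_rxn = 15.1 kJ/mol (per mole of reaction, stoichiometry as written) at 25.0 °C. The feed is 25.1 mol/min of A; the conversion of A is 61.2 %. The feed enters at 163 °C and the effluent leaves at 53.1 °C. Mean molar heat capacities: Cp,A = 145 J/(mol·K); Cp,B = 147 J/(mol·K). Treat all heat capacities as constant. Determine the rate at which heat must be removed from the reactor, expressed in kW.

Extent of reaction ξ = 0.612 × 25.1 = 15.361 mol/min
Reaction term: ξ·ΔH°_rxn = 15.361 × 15.1 = 231.95 kJ/min
Sensible, feed 163→25 °C: -502.25 kJ/min
Outlet flows (mol/min): A 9.7388, B 15.361
Sensible, products 25→53.1 °C: 103.13 kJ/min
Q = ΔH = -167.16 kJ/min = -2.7861 kW
Heat removed = 2.7861 kW

Q_out = 2.79 kW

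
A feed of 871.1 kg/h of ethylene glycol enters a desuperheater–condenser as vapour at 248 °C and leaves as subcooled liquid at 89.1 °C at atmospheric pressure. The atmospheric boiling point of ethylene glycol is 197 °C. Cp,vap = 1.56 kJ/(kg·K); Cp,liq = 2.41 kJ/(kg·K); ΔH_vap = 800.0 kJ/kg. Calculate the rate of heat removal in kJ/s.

vapour 248→197 °C: -79.56 kJ/kg
condensation at 197 °C: -800 kJ/kg
liquid 197→89.1 °C: -260.04 kJ/kg
Δh = -79.56 + -800 + -260.04 = -1139.6 kJ/kg
Q = ṁ·Δh = 871.1 kg/h × -1139.6 kJ/kg = -992700 kJ/h
|Q| = 275.75 kW

Q_c = 276 kJ/s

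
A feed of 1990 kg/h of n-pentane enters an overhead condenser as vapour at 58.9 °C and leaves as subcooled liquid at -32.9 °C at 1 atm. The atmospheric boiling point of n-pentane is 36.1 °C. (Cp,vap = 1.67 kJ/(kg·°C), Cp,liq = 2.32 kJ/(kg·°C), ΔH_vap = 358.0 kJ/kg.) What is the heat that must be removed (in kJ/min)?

Q_c = 18400 kJ/min

vapour 58.9→36.1 °C: -38.076 kJ/kg
condensation at 36.1 °C: -358 kJ/kg
liquid 36.1→-32.9 °C: -160.08 kJ/kg
Δh = -38.076 + -358 + -160.08 = -556.16 kJ/kg
Q = ṁ·Δh = 1990 kg/h × -556.16 kJ/kg = -1.1068e+06 kJ/h
|Q| = 307.43 kW = 18446 kJ/min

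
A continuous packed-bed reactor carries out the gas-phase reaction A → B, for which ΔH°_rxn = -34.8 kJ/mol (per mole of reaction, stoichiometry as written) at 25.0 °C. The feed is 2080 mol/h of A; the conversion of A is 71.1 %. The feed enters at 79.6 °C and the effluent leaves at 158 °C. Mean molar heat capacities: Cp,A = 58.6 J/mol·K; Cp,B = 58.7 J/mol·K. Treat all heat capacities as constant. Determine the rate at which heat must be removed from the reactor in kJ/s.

Extent of reaction ξ = 0.711 × 2080 = 1478.9 mol/h
Reaction term: ξ·ΔH°_rxn = 1478.9 × -34.8 = -51465 kJ/h
Sensible, feed 79.6→25 °C: -6655.1 kJ/h
Outlet flows (mol/h): A 601.12, B 1478.9
Sensible, products 25→158 °C: 16231 kJ/h
Q = ΔH = -41889 kJ/h = -11.636 kW
Heat removed = 11.636 kJ/s

Q_out = 11.6 kJ/s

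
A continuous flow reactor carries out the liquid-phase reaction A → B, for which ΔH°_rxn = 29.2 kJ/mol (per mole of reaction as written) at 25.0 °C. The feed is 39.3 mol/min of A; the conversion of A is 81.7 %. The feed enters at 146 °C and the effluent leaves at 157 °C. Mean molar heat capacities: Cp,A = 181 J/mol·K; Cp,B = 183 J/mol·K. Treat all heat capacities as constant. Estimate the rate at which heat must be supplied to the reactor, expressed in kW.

Extent of reaction ξ = 0.817 × 39.3 = 32.108 mol/min
Reaction term: ξ·ΔH°_rxn = 32.108 × 29.2 = 937.56 kJ/min
Sensible, feed 146→25 °C: -860.71 kJ/min
Outlet flows (mol/min): A 7.1919, B 32.108
Sensible, products 25→157 °C: 947.43 kJ/min
Q = ΔH = 1024.3 kJ/min = 17.071 kW
Heat supplied = 17.071 kW

Q_in = 17.1 kW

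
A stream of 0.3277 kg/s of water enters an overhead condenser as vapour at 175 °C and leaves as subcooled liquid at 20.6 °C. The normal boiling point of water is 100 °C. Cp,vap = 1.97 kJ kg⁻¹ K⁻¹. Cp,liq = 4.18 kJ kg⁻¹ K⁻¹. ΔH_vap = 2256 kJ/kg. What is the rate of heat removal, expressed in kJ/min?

vapour 175→100 °C: -147.75 kJ/kg
condensation at 100 °C: -2256 kJ/kg
liquid 100→20.6 °C: -331.89 kJ/kg
Δh = -147.75 + -2256 + -331.89 = -2735.6 kJ/kg
Q = ṁ·Δh = 0.3277 kg/s × -2735.6 kJ/kg = -896.47 kJ/s
|Q| = 896.47 kW = 53788 kJ/min

Q_c = 53800 kJ/min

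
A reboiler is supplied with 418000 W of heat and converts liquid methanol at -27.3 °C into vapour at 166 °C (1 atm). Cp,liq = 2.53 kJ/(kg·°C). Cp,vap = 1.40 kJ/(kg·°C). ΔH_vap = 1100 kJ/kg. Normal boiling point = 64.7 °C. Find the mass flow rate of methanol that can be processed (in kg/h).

ṁ = 1020 kg/h

Δh = 2.53×(64.7−-27.3) + 1100 + 1.40×(166−64.7) = 1474.6 kJ/kg
Q = 418000 W = 418 kJ/s = 1.5048e+06 kJ/h
ṁ = Q/Δh = 1.5048e+06 / 1474.6 = 1020.5 kg/h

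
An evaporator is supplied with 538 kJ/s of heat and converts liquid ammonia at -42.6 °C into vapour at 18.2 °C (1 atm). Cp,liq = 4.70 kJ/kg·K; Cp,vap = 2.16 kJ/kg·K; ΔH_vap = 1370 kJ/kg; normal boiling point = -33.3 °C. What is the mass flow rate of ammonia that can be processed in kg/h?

ṁ = 1270 kg/h

Δh = 4.70×(-33.3−-42.6) + 1370 + 2.16×(18.2−-33.3) = 1525 kJ/kg
Q = 538 kJ/s = 538 kJ/s = 1.9368e+06 kJ/h
ṁ = Q/Δh = 1.9368e+06 / 1525 = 1270.1 kg/h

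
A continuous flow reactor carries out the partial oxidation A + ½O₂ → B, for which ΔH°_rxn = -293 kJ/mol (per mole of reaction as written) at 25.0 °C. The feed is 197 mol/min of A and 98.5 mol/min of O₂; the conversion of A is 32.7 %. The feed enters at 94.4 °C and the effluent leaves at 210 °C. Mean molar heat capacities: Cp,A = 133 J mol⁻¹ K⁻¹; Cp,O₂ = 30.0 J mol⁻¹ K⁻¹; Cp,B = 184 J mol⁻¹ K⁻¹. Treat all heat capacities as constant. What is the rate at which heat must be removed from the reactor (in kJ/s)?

Extent of reaction ξ = 0.327 × 197 = 64.419 mol/min
Reaction term: ξ·ΔH°_rxn = 64.419 × -293 = -18875 kJ/min
Sensible, feed 94.4→25 °C: -2023.4 kJ/min
Outlet flows (mol/min): A 132.58, O₂ 66.291, B 64.419
Sensible, products 25→210 °C: 5822.9 kJ/min
Q = ΔH = -15075 kJ/min = -251.26 kW
Heat removed = 251.26 kJ/s

Q_out = 251 kJ/s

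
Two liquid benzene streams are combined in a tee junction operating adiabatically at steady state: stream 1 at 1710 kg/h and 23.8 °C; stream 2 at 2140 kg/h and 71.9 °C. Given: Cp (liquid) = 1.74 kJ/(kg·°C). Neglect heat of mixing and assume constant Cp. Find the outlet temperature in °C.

Adiabatic, steady state ⇒ Σ ṁᵢCp,ᵢ(T_out − Tᵢ) = 0
Σ ṁᵢCp,ᵢTᵢ = 1710×1.74×23.8 + 2140×1.74×71.9 = 338540
Σ ṁᵢCp,ᵢ = 1710×1.74 + 2140×1.74 = 6699
T_out = 338540 / 6699 = 50.536 °C

T_out = 50.5 °C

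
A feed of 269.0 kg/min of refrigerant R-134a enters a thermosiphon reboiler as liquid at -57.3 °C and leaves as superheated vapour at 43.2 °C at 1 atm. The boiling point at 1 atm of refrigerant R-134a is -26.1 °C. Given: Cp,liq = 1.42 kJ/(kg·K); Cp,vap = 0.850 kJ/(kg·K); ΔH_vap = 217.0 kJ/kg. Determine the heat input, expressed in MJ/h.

liquid -57.3→-26.1 °C: 44.304 kJ/kg
vaporisation at -26.1 °C: 217 kJ/kg
vapour -26.1→43.2 °C: 58.905 kJ/kg
Δh = 44.304 + 217 + 58.905 = 320.21 kJ/kg
Q = ṁ·Δh = 269.0 kg/min × 320.21 kJ/kg = 86136 kJ/min
|Q| = 1435.6 kW = 5168.2 MJ/h

Q = 5170 MJ/h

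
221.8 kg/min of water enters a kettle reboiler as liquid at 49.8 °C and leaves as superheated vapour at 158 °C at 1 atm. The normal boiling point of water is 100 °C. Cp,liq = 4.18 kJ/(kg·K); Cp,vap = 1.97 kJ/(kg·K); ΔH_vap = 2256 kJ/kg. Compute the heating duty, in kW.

liquid 49.8→100 °C: 209.84 kJ/kg
vaporisation at 100 °C: 2256 kJ/kg
vapour 100→158 °C: 114.26 kJ/kg
Δh = 209.84 + 2256 + 114.26 = 2580.1 kJ/kg
Q = ṁ·Δh = 221.8 kg/min × 2580.1 kJ/kg = 572270 kJ/min
|Q| = 9537.8 kW

Q = 9540 kW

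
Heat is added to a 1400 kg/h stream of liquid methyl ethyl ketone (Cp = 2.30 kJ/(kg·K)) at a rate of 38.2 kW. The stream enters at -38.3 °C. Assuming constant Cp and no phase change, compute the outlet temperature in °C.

Q = 38.2 kW = 137520 kJ/h
ΔT = Q/(ṁ·Cp) = 137520/(1400×2.30) = 42.708 K
T_out = -38.3 + 42.708 = 4.4081 °C

T_out = 4.41 °C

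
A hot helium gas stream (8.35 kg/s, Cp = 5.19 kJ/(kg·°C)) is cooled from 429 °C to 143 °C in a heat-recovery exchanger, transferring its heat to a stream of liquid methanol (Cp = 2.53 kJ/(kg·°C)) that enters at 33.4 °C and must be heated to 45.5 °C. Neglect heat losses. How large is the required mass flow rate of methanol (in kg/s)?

ṁ_c = 405 kg/s

Heat released by hot stream: Q = 8.35 × 5.19 × (429 − 143) = 12394 kJ/s
Energy balance on cold side (adiabatic exchanger): Q = ṁ_c·Cp_c·(T_c,out − T_c,in)
ṁ_c = 12394 / [2.53 × (45.5 − 33.4)] = 404.87 kg/s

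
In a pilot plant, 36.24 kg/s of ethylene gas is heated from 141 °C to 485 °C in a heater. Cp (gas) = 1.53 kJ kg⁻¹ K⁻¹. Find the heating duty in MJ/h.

Q = ṁ·Cp·ΔT = 36.24 × 1.53 × (485 − 141) = 19074 kJ/s
Heating duty = 68666 MJ/h

Q = 68700 MJ/h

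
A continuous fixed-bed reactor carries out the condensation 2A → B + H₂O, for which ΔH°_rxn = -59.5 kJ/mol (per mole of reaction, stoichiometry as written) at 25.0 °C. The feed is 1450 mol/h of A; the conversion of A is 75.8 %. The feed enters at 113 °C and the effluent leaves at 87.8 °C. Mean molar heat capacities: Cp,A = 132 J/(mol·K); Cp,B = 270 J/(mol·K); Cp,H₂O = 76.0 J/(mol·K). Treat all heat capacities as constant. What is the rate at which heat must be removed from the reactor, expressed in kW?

Q_out = 9.64 kW

Extent of reaction ξ = 0.758 × 1450 / 2 = 549.55 mol/h
Reaction term: ξ·ΔH°_rxn = 549.55 × -59.5 = -32698 kJ/h
Sensible, feed 113→25 °C: -16843 kJ/h
Outlet flows (mol/h): A 350.9, B 549.55, H₂O 549.55
Sensible, products 25→87.8 °C: 14850 kJ/h
Q = ΔH = -34692 kJ/h = -9.6365 kW
Heat removed = 9.6365 kW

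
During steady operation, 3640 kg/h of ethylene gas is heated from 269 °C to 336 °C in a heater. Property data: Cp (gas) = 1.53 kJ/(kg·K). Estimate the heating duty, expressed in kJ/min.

Q = 6220 kJ/min

Q = ṁ·Cp·ΔT = 3640 × 1.53 × (336 − 269) = 373140 kJ/h
Converting: 373140 / 3600 s = 103.65 kW
Heating duty = 6218.9 kJ/min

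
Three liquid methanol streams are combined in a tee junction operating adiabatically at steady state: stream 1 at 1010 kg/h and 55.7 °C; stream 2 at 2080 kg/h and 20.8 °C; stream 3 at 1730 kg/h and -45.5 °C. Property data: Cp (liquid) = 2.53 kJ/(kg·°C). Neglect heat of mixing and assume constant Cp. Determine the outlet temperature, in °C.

T_out = 4.32 °C

No heat crosses the boundary, so H_out = H_in.
T_out = Σ ṁᵢCp,ᵢTᵢ / Σ ṁᵢCp,ᵢ
      = 52639 / 12195 = 4.3166 °C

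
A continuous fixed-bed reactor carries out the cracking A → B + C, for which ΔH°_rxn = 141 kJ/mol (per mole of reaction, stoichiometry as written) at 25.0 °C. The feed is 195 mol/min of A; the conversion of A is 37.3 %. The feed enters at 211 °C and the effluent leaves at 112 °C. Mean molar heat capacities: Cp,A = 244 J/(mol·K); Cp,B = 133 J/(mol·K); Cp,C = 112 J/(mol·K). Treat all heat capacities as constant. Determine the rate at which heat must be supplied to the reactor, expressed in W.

Extent of reaction ξ = 0.373 × 195 = 72.735 mol/min
Reaction term: ξ·ΔH°_rxn = 72.735 × 141 = 10256 kJ/min
Sensible, feed 211→25 °C: -8849.9 kJ/min
Outlet flows (mol/min): A 122.27, B 72.735, C 72.735
Sensible, products 25→112 °C: 4145.8 kJ/min
Q = ΔH = 5551.5 kJ/min = 92.526 kW
Heat supplied = 92526 W

Q_in = 92500 W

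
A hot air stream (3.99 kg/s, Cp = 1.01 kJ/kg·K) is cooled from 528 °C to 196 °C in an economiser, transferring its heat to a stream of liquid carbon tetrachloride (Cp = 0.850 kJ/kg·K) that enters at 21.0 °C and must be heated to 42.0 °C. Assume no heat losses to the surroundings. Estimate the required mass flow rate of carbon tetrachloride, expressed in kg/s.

ṁ_c = 75.0 kg/s

Heat released by hot stream: Q = 3.99 × 1.01 × (528 − 196) = 1337.9 kJ/s
Energy balance on cold side (adiabatic exchanger): Q = ṁ_c·Cp_c·(T_c,out − T_c,in)
ṁ_c = 1337.9 / [0.850 × (42.0 − 21.0)] = 74.954 kg/s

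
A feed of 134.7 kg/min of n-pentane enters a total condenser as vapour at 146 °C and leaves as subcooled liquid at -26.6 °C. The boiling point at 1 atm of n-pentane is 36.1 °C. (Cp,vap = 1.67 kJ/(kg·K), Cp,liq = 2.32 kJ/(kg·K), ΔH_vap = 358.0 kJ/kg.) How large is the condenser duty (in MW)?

Q_c = 1.54 MW

vapour 146→36.1 °C: -183.53 kJ/kg
condensation at 36.1 °C: -358 kJ/kg
liquid 36.1→-26.6 °C: -145.46 kJ/kg
Δh = -183.53 + -358 + -145.46 = -687 kJ/kg
Q = ṁ·Δh = 134.7 kg/min × -687 kJ/kg = -92538 kJ/min
|Q| = 1542.3 kW = 1.5423 MW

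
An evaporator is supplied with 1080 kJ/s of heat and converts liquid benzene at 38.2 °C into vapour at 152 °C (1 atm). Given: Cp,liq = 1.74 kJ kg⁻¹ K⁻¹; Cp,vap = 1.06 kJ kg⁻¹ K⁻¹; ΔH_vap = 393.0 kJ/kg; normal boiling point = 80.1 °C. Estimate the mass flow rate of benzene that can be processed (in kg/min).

Δh = 1.74×(80.1−38.2) + 393.0 + 1.06×(152−80.1) = 542.12 kJ/kg
Q = 1080 kJ/s = 1080 kJ/s = 64800 kJ/min
ṁ = Q/Δh = 64800 / 542.12 = 119.53 kg/min

ṁ = 120 kg/min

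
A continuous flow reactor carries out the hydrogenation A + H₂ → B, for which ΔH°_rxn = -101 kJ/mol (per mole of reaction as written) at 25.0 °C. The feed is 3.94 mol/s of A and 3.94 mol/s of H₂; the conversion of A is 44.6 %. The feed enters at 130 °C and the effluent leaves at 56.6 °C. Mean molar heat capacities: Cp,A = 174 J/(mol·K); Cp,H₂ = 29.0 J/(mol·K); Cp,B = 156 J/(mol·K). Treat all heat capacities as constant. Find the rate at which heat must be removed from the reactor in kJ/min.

Extent of reaction ξ = 0.446 × 3.94 = 1.7572 mol/s
Reaction term: ξ·ΔH°_rxn = 1.7572 × -101 = -177.48 kJ/s
Sensible, feed 130→25 °C: -83.981 kJ/s
Outlet flows (mol/s): A 2.1828, H₂ 2.1828, B 1.7572
Sensible, products 25→56.6 °C: 22.664 kJ/s
Q = ΔH = -238.8 kJ/s = -238.8 kW
Heat removed = 14328 kJ/min

Q_out = 14300 kJ/min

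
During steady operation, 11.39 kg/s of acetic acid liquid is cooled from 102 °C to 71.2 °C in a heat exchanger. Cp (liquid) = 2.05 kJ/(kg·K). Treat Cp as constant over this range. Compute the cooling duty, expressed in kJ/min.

Q_c = 43100 kJ/min

Q = ṁ·Cp·ΔT = 11.39 × 2.05 × (71.2 − 102) = -719.16 kJ/s
Cooling duty = 43150 kJ/min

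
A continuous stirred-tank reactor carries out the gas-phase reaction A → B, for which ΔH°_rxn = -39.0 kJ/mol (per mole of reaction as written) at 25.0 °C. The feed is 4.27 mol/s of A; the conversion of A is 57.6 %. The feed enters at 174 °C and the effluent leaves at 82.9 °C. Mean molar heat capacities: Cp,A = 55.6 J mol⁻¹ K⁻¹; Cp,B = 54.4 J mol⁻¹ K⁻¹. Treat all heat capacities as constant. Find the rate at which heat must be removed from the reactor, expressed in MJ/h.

Q_out = 424 MJ/h

Extent of reaction ξ = 0.576 × 4.27 = 2.4595 mol/s
Reaction term: ξ·ΔH°_rxn = 2.4595 × -39.0 = -95.921 kJ/s
Sensible, feed 174→25 °C: -35.374 kJ/s
Outlet flows (mol/s): A 1.8105, B 2.4595
Sensible, products 25→82.9 °C: 13.575 kJ/s
Q = ΔH = -117.72 kJ/s = -117.72 kW
Heat removed = 423.79 MJ/h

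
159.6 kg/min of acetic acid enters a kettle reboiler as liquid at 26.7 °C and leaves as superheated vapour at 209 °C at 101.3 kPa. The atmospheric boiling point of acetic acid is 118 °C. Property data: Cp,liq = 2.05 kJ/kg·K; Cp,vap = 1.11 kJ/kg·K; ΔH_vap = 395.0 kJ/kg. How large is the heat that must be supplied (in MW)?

Q = 1.82 MW

liquid 26.7→118 °C: 187.16 kJ/kg
vaporisation at 118 °C: 395 kJ/kg
vapour 118→209 °C: 101.01 kJ/kg
Δh = 187.16 + 395 + 101.01 = 683.17 kJ/kg
Q = ṁ·Δh = 159.6 kg/min × 683.17 kJ/kg = 109030 kJ/min
|Q| = 1817.2 kW = 1.8172 MW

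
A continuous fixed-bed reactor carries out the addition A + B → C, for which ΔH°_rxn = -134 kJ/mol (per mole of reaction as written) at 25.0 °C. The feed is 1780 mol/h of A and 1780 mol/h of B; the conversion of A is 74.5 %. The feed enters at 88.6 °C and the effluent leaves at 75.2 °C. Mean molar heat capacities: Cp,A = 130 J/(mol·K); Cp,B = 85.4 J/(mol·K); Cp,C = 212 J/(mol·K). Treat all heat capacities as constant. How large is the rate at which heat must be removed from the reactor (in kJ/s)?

Extent of reaction ξ = 0.745 × 1780 = 1326.1 mol/h
Reaction term: ξ·ΔH°_rxn = 1326.1 × -134 = -177700 kJ/h
Sensible, feed 88.6→25 °C: -24385 kJ/h
Outlet flows (mol/h): A 453.9, B 453.9, C 1326.1
Sensible, products 25→75.2 °C: 19021 kJ/h
Q = ΔH = -183060 kJ/h = -50.85 kW
Heat removed = 50.85 kJ/s

Q_out = 50.9 kJ/s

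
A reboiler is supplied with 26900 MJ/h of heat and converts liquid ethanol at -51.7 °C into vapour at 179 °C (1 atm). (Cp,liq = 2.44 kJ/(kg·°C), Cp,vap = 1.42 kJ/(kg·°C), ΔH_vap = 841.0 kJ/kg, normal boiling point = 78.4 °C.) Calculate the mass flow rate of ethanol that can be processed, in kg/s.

ṁ = 5.74 kg/s

Δh = 2.44×(78.4−-51.7) + 841.0 + 1.42×(179−78.4) = 1301.3 kJ/kg
Q = 26900 MJ/h = 7472.2 kJ/s = 7472.2 kJ/s
ṁ = Q/Δh = 7472.2 / 1301.3 = 5.7421 kg/s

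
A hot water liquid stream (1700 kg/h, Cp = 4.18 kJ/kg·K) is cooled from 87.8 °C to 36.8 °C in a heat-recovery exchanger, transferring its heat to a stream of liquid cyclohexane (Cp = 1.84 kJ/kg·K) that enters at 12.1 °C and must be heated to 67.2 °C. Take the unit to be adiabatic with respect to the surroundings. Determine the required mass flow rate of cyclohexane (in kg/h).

ṁ_c = 3570 kg/h

Heat released by hot stream: Q = 1700 × 4.18 × (87.8 − 36.8) = 362410 kJ/h
Energy balance on cold side (adiabatic exchanger): Q = ṁ_c·Cp_c·(T_c,out − T_c,in)
ṁ_c = 362410 / [1.84 × (67.2 − 12.1)] = 3574.6 kg/h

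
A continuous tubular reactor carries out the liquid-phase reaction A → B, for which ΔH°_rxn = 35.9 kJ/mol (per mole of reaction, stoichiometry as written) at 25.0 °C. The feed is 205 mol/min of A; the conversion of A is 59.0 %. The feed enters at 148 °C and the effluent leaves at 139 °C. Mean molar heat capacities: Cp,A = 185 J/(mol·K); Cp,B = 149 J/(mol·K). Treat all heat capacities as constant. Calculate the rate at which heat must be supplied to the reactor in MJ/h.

Q_in = 210 MJ/h

Extent of reaction ξ = 0.590 × 205 = 120.95 mol/min
Reaction term: ξ·ΔH°_rxn = 120.95 × 35.9 = 4342.1 kJ/min
Sensible, feed 148→25 °C: -4664.8 kJ/min
Outlet flows (mol/min): A 84.05, B 120.95
Sensible, products 25→139 °C: 3827.1 kJ/min
Q = ΔH = 3504.4 kJ/min = 58.407 kW
Heat supplied = 210.26 MJ/h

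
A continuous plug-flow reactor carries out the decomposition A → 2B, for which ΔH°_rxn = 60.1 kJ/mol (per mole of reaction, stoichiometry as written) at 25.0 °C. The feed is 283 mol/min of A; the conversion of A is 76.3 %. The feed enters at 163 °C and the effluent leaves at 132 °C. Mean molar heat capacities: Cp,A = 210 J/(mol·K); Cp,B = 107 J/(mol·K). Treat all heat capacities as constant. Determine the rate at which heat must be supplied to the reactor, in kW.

Q_in = 187 kW

Extent of reaction ξ = 0.763 × 283 = 215.93 mol/min
Reaction term: ξ·ΔH°_rxn = 215.93 × 60.1 = 12977 kJ/min
Sensible, feed 163→25 °C: -8201.3 kJ/min
Outlet flows (mol/min): A 67.071, B 431.86
Sensible, products 25→132 °C: 6451.4 kJ/min
Q = ΔH = 11227 kJ/min = 187.12 kW
Heat supplied = 187.12 kW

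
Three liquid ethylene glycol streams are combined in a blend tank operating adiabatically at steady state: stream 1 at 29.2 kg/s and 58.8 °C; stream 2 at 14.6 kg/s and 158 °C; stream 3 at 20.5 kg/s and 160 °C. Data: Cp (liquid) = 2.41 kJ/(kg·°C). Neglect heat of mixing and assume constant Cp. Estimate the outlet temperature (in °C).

T_out = 114 °C

No heat crosses the boundary, so H_out = H_in.
T_out = Σ ṁᵢCp,ᵢTᵢ / Σ ṁᵢCp,ᵢ
      = 17602 / 154.96 = 113.59 °C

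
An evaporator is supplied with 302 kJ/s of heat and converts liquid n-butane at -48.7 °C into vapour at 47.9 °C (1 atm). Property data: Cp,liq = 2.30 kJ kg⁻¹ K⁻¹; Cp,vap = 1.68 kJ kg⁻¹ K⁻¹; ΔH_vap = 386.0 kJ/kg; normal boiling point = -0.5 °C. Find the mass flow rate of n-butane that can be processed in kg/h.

Δh = 2.30×(-0.5−-48.7) + 386.0 + 1.68×(47.9−-0.5) = 578.17 kJ/kg
Q = 302 kJ/s = 302 kJ/s = 1.0872e+06 kJ/h
ṁ = Q/Δh = 1.0872e+06 / 578.17 = 1880.4 kg/h

ṁ = 1880 kg/h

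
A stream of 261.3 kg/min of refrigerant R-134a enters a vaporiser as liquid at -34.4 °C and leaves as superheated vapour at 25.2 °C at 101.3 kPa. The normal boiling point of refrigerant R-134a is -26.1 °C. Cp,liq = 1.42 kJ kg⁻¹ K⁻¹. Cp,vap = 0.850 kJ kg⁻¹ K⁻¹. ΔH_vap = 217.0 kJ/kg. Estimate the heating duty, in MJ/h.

liquid -34.4→-26.1 °C: 11.786 kJ/kg
vaporisation at -26.1 °C: 217 kJ/kg
vapour -26.1→25.2 °C: 43.605 kJ/kg
Δh = 11.786 + 217 + 43.605 = 272.39 kJ/kg
Q = ṁ·Δh = 261.3 kg/min × 272.39 kJ/kg = 71176 kJ/min
|Q| = 1186.3 kW = 4270.5 MJ/h

Q = 4270 MJ/h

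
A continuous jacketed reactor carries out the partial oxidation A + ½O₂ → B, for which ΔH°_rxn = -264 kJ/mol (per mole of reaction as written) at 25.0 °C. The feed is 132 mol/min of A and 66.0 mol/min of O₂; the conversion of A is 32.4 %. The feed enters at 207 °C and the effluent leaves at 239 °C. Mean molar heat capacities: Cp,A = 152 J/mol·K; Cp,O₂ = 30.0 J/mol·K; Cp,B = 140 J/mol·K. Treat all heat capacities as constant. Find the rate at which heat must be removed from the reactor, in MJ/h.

Extent of reaction ξ = 0.324 × 132 = 42.768 mol/min
Reaction term: ξ·ΔH°_rxn = 42.768 × -264 = -11291 kJ/min
Sensible, feed 207→25 °C: -4012 kJ/min
Outlet flows (mol/min): A 89.232, O₂ 44.616, B 42.768
Sensible, products 25→239 °C: 4470.3 kJ/min
Q = ΔH = -10832 kJ/min = -180.54 kW
Heat removed = 649.95 MJ/h

Q_out = 650 MJ/h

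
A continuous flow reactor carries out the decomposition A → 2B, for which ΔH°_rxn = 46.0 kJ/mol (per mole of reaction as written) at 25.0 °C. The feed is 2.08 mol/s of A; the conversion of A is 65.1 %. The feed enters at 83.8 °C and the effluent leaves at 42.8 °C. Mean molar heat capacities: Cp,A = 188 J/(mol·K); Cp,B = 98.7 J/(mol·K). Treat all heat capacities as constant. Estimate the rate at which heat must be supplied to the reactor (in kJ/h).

Q_in = 167000 kJ/h

Extent of reaction ξ = 0.651 × 2.08 = 1.3541 mol/s
Reaction term: ξ·ΔH°_rxn = 1.3541 × 46.0 = 62.288 kJ/s
Sensible, feed 83.8→25 °C: -22.993 kJ/s
Outlet flows (mol/s): A 0.72592, B 2.7082
Sensible, products 25→42.8 °C: 7.1871 kJ/s
Q = ΔH = 46.482 kJ/s = 46.482 kW
Heat supplied = 167330 kJ/h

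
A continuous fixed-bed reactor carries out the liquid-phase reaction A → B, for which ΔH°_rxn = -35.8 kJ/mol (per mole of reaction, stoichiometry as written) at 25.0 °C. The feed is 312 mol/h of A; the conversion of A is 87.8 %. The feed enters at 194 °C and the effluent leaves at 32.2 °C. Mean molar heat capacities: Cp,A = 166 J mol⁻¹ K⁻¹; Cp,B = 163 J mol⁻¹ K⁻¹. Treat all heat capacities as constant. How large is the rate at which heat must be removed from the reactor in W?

Q_out = 5050 W

Extent of reaction ξ = 0.878 × 312 = 273.94 mol/h
Reaction term: ξ·ΔH°_rxn = 273.94 × -35.8 = -9806.9 kJ/h
Sensible, feed 194→25 °C: -8752.8 kJ/h
Outlet flows (mol/h): A 38.064, B 273.94
Sensible, products 25→32.2 °C: 366.99 kJ/h
Q = ΔH = -18193 kJ/h = -5.0535 kW
Heat removed = 5053.5 W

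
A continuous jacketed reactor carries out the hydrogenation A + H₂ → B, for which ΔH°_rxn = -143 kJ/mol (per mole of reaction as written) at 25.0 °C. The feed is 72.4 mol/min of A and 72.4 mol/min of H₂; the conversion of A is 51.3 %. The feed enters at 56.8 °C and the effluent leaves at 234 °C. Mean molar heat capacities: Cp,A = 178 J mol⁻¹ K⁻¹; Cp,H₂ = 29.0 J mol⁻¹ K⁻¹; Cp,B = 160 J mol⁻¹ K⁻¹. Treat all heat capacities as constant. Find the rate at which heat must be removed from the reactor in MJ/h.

Extent of reaction ξ = 0.513 × 72.4 = 37.141 mol/min
Reaction term: ξ·ΔH°_rxn = 37.141 × -143 = -5311.2 kJ/min
Sensible, feed 56.8→25 °C: -476.58 kJ/min
Outlet flows (mol/min): A 35.259, H₂ 35.259, B 37.141
Sensible, products 25→234 °C: 2767.4 kJ/min
Q = ΔH = -3020.4 kJ/min = -50.339 kW
Heat removed = 181.22 MJ/h

Q_out = 181 MJ/h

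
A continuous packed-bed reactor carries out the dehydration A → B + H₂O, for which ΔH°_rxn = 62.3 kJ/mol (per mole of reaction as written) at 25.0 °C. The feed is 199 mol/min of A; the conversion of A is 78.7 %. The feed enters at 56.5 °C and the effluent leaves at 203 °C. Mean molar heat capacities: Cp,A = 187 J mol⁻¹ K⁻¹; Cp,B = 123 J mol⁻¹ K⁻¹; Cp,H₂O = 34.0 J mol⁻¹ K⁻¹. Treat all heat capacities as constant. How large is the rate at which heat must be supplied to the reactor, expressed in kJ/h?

Extent of reaction ξ = 0.787 × 199 = 156.61 mol/min
Reaction term: ξ·ΔH°_rxn = 156.61 × 62.3 = 9757 kJ/min
Sensible, feed 56.5→25 °C: -1172.2 kJ/min
Outlet flows (mol/min): A 42.387, B 156.61, H₂O 156.61
Sensible, products 25→203 °C: 5787.6 kJ/min
Q = ΔH = 14372 kJ/min = 239.54 kW
Heat supplied = 862340 kJ/h

Q_in = 862000 kJ/h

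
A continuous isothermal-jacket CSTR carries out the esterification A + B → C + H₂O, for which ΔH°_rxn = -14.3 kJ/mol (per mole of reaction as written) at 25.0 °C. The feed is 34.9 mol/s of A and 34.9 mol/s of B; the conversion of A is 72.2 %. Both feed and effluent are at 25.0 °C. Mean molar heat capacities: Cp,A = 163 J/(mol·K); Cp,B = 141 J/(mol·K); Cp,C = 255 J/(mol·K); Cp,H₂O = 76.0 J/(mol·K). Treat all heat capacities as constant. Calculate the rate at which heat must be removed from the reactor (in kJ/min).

Extent of reaction ξ = 0.722 × 34.9 = 25.198 mol/s
Reaction term: ξ·ΔH°_rxn = 25.198 × -14.3 = -360.33 kJ/s
Q = ΔH = -360.33 kJ/s = -360.33 kW
Heat removed = 21620 kJ/min

Q_out = 21600 kJ/min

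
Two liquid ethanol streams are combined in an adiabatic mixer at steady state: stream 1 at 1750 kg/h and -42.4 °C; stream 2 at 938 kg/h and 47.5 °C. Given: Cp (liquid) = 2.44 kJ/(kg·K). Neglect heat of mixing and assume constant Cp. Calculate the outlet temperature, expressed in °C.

Adiabatic, steady state ⇒ Σ ṁᵢCp,ᵢ(T_out − Tᵢ) = 0
Σ ṁᵢCp,ᵢTᵢ = 1750×2.44×-42.4 + 938×2.44×47.5 = -72334
Σ ṁᵢCp,ᵢ = 1750×2.44 + 938×2.44 = 6558.7
T_out = -72334 / 6558.7 = -11.029 °C

T_out = -11.0 °C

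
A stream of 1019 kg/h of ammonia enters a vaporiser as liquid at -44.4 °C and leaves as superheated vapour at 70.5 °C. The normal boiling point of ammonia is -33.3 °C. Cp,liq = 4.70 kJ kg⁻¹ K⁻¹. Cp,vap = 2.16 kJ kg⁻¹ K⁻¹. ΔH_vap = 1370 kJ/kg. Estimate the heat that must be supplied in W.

liquid -44.4→-33.3 °C: 52.17 kJ/kg
vaporisation at -33.3 °C: 1370 kJ/kg
vapour -33.3→70.5 °C: 224.21 kJ/kg
Δh = 52.17 + 1370 + 224.21 = 1646.4 kJ/kg
Q = ṁ·Δh = 1019 kg/h × 1646.4 kJ/kg = 1.6777e+06 kJ/h
|Q| = 466.02 kW = 466020 W

Q = 466000 W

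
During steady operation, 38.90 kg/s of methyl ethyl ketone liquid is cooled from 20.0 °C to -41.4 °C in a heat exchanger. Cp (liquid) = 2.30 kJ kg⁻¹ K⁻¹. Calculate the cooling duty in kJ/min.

Q = ṁ·Cp·ΔT = 38.90 × 2.30 × (-41.4 − 20.0) = -5493.5 kJ/s
Cooling duty = 329610 kJ/min

Q_c = 330000 kJ/min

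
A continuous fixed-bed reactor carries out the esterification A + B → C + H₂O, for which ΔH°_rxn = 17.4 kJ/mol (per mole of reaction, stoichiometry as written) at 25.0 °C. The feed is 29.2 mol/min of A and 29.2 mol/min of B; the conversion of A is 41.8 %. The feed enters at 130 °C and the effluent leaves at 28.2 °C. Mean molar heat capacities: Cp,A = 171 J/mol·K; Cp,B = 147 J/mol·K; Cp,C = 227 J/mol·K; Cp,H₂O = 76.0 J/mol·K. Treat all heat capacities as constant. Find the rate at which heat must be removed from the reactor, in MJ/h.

Q_out = 44.0 MJ/h

Extent of reaction ξ = 0.418 × 29.2 = 12.206 mol/min
Reaction term: ξ·ΔH°_rxn = 12.206 × 17.4 = 212.38 kJ/min
Sensible, feed 130→25 °C: -974.99 kJ/min
Outlet flows (mol/min): A 16.994, B 16.994, C 12.206, H₂O 12.206
Sensible, products 25→28.2 °C: 29.128 kJ/min
Q = ΔH = -733.48 kJ/min = -12.225 kW
Heat removed = 44.009 MJ/h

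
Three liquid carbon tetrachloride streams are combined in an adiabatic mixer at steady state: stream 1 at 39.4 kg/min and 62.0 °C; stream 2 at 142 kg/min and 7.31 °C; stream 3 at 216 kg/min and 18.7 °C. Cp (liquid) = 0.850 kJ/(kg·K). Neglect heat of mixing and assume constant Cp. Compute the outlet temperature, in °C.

No heat crosses the boundary, so H_out = H_in.
T_out = Σ ṁᵢCp,ᵢTᵢ / Σ ṁᵢCp,ᵢ
      = 6392 / 337.79 = 18.923 °C

T_out = 18.9 °C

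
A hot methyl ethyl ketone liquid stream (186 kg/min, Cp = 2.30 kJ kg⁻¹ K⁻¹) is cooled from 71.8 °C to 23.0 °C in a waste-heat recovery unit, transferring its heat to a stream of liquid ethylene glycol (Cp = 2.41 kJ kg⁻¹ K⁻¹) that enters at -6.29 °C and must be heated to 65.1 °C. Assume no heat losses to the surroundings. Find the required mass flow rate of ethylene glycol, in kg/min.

ṁ_c = 121 kg/min

Heat released by hot stream: Q = 186 × 2.30 × (71.8 − 23.0) = 20877 kJ/min
Energy balance on cold side (adiabatic exchanger): Q = ṁ_c·Cp_c·(T_c,out − T_c,in)
ṁ_c = 20877 / [2.41 × (65.1 − -6.29)] = 121.34 kg/min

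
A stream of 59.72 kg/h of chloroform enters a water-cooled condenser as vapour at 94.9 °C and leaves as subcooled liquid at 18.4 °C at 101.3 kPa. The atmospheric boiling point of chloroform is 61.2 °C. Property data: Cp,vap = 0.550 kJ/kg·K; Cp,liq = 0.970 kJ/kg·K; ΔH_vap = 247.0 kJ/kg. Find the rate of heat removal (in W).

vapour 94.9→61.2 °C: -18.535 kJ/kg
condensation at 61.2 °C: -247 kJ/kg
liquid 61.2→18.4 °C: -41.516 kJ/kg
Δh = -18.535 + -247 + -41.516 = -307.05 kJ/kg
Q = ṁ·Δh = 59.72 kg/h × -307.05 kJ/kg = -18337 kJ/h
|Q| = 5.0936 kW = 5093.6 W

Q_c = 5090 W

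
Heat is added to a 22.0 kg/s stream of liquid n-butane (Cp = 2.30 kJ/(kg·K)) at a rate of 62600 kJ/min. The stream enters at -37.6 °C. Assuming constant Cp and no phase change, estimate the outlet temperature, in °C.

T_out = -17.0 °C

Q = 62600 kJ/min = 1043.3 kJ/s
ΔT = Q/(ṁ·Cp) = 1043.3/(22.0×2.30) = 20.619 K
T_out = -37.6 + 20.619 = -16.981 °C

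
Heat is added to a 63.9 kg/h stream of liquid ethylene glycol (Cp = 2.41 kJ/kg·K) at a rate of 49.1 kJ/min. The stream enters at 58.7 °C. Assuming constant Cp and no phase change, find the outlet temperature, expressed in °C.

Q = 49.1 kJ/min = 2946 kJ/h
ΔT = Q/(ṁ·Cp) = 2946/(63.9×2.41) = 19.13 K
T_out = 58.7 + 19.13 = 77.83 °C

T_out = 77.8 °C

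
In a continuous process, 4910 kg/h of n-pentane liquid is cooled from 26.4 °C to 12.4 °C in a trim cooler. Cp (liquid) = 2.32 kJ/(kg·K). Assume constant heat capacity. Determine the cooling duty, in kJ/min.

Q_c = 2660 kJ/min

Q = ṁ·Cp·ΔT = 4910 × 2.32 × (12.4 − 26.4) = -159480 kJ/h
Converting: 159480 / 3600 s = 44.299 kW
Cooling duty = 2657.9 kJ/min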